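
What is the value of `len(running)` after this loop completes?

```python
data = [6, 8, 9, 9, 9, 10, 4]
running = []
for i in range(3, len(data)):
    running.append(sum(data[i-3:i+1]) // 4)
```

Number of 4-element averages
`running` takes the values: [] → [8] → [8, 8] → [8, 8, 9] → [8, 8, 9, 8]
So `len(running)` = 4

Answer: 4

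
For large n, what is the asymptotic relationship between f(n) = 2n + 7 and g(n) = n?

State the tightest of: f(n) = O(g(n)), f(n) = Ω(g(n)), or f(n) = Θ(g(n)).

2n + 7 vs n: f(n) = Θ(g(n)) — they are asymptotically equivalent (constant factors don't affect Θ).

Answer: f(n) = Θ(g(n)) — they are asymptotically equivalent (constant factors don't affect Θ).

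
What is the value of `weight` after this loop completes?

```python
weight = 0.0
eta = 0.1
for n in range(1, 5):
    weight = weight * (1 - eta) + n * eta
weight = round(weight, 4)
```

Moving average with lr=0.1
`weight` takes the values: 0.0 → 0.1 → 0.29 → 0.561 → 0.9049

Answer: 0.9049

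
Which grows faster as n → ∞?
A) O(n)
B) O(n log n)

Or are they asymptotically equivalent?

O(n) vs O(n log n): Higher order terms dominate.

Answer: B) O(n log n) grows faster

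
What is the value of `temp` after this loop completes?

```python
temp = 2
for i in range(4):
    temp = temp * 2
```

Multiply by 2, 4 times: 2 * 2^4 = 32
`temp` takes the values: 2 → 4 → 8 → 16 → 32

Answer: 32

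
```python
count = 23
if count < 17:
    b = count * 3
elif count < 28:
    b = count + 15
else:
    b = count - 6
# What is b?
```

Trace:
`count = 23` → count = 23
`if count < 17: ...` → count < 17 is False, count < 28 is True → b = 38
So b = 38

Answer: 38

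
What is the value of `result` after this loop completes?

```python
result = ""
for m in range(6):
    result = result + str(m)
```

Concatenate digits 0 to 5
`result` takes the values: "" → "0" → "01" → "012" → "0123" → "01234" → "012345"

Answer: "012345"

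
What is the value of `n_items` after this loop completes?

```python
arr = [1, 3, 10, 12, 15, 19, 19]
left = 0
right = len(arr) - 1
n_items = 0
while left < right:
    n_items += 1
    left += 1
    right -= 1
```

Iterations until pointers meet (list length 7)
`n_items` takes the values: 0 → 1 → 2 → 3

Answer: 3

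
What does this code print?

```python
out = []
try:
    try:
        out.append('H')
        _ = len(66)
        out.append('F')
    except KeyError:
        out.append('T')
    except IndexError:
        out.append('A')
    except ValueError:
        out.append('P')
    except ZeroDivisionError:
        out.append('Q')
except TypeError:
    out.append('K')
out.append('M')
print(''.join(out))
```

Execution trace: 'H' (try body) → 'K' (outer except TypeError) → 'M' (after the try/except). Output: HKM

Answer: HKM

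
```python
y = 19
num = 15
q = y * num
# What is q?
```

Trace:
`y = 19` → y = 19
`num = 15` → num = 15
`q = y * num` → q = 285
So q = 285

Answer: 285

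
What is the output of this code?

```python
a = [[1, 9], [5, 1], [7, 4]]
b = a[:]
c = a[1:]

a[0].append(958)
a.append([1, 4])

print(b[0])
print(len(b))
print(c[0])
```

Key concept: slice with nested mutation.
Step by step:
`a = [[1, 9], [5, 1], [7, 4]]` → a = [[1, 9], [5, 1], [7, 4]]
`b = a[:]` → b = [[1, 9], [5, 1], [7, 4]]
`c = a[1:]` → c = [[5, 1], [7, 4]]
`a[0].append(958)` → a = [[1, 9, 958], [5, 1], [7, 4]]; b = [[1, 9, 958], [5, 1], [7, 4]]
`a.append([1, 4])` → a = [[1, 9, 958], [5, 1], [7, 4], [1, 4]]
`print(b[0])` → prints [1, 9, 958]
`print(len(b))` → prints 3
`print(c[0])` → prints [5, 1]

Answer:
[1, 9, 958]
3
[5, 1]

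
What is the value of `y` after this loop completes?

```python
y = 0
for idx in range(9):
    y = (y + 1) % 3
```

Increment mod 3, 9 times = 0
`y` takes the values: 0 → 1 → 2 → 0 → 1 → 2 → 0 → 1 → 2 → 0

Answer: 0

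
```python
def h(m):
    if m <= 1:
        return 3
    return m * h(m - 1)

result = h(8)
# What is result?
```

h(8) = 8 * 7 * 6 * 5 * 4 * 3 * 2 * 3 = 120960

Answer: 120960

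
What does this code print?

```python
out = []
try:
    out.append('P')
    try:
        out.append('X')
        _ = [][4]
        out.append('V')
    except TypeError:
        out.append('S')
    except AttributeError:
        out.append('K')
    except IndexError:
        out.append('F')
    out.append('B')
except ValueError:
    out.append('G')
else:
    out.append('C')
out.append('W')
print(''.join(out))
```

Execution trace: 'P' (try body) → 'X' (inner try body) → 'F' (inner except IndexError) → 'B' (try body, no exception) → 'C' (else) → 'W' (after the try/except). Output: PXFBCW

Answer: PXFBCW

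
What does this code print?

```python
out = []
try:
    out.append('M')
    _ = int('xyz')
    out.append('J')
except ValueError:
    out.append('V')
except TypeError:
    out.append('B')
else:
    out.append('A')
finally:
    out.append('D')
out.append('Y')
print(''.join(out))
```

Execution trace: 'M' (try body) → 'V' (except ValueError) → 'D' (finally) → 'Y' (after the try/except). Output: MVDY

Answer: MVDY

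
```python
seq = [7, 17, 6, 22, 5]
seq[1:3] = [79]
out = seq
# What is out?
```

Trace:
`seq = [7, 17, 6, 22, 5]` → seq = [7, 17, 6, 22, 5]
`seq[1:3] = [79]` → seq = [7, 79, 22, 5]
`out = seq` → out = [7, 79, 22, 5]
So out = [7, 79, 22, 5]

Answer: [7, 79, 22, 5]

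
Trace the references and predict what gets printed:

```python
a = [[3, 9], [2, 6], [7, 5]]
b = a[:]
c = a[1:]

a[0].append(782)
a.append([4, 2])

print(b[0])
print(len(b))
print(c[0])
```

Key concept: slice with nested mutation.
Step by step:
`a = [[3, 9], [2, 6], [7, 5]]` → a = [[3, 9], [2, 6], [7, 5]]
`b = a[:]` → b = [[3, 9], [2, 6], [7, 5]]
`c = a[1:]` → c = [[2, 6], [7, 5]]
`a[0].append(782)` → a = [[3, 9, 782], [2, 6], [7, 5]]; b = [[3, 9, 782], [2, 6], [7, 5]]
`a.append([4, 2])` → a = [[3, 9, 782], [2, 6], [7, 5], [4, 2]]
`print(b[0])` → prints [3, 9, 782]
`print(len(b))` → prints 3
`print(c[0])` → prints [2, 6]

Answer:
[3, 9, 782]
3
[2, 6]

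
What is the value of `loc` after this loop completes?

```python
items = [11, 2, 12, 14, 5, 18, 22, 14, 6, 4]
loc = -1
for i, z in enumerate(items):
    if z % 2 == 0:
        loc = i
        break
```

First even number index in [11, 2, 12, 14, 5, 18, 22, 14, 6, 4]
`loc` takes the values: -1 → 1

Answer: 1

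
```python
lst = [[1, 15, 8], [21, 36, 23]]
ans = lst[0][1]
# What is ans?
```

Trace:
`lst = [[1, 15, 8], [21, 36, 23]]` → lst = [[1, 15, 8], [21, 36, 23]]
`ans = lst[0][1]` → ans = 15
So ans = 15

Answer: 15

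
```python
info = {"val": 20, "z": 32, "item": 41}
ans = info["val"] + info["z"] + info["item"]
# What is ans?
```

Trace:
`info = {"val": 20, "z": 32, "item": 41}` → info = {'val': 20, 'z': 32, 'item': 41}
`ans = info["val"] + info["z"] + info["item"]` → ans = 93
So ans = 93

Answer: 93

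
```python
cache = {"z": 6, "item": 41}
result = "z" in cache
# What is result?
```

Trace:
`cache = {"z": 6, "item": 41}` → cache = {'z': 6, 'item': 41}
`result = "z" in cache` → result = True
So result = True

Answer: True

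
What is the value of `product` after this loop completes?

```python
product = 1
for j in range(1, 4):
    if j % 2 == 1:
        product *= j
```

Product of odd numbers 1 to 3
`product` takes the values: 1 → 3

Answer: 3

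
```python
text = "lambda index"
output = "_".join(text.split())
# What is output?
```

Trace:
`text = "lambda index"` → text = 'lambda index'
`output = "_".join(text.split())` → output = 'lambda_index'
So output = 'lambda_index'

Answer: 'lambda_index'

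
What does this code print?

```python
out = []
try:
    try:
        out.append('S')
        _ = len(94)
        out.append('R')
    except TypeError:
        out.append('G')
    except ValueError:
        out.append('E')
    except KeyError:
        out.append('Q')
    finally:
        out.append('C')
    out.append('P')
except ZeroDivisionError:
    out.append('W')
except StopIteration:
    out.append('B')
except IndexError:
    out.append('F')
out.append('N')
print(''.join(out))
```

Execution trace: 'S' (inner try body) → 'G' (inner except TypeError) → 'C' (inner finally) → 'P' (try body, no exception) → 'N' (after the try/except). Output: SGCPN

Answer: SGCPN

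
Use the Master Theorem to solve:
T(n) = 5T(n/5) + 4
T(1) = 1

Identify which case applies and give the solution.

a=5, b=5, f(n)=4. log_5(5) = 1. Since c=0 < 1, Case 1 applies: T(n) = Θ(n^log_b(a)) = O(n).

Answer: O(n) - Case 1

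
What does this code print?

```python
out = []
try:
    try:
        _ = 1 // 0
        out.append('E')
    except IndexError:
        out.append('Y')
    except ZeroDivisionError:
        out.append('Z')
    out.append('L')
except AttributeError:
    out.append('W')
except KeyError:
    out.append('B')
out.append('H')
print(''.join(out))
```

Execution trace: 'Z' (inner except ZeroDivisionError) → 'L' (try body, no exception) → 'H' (after the try/except). Output: ZLH

Answer: ZLH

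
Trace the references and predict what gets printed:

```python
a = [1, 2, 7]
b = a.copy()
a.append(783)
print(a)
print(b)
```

Key concept: list.copy() creates independent copy.
Step by step:
`a = [1, 2, 7]` → a = [1, 2, 7]
`b = a.copy()` → b = [1, 2, 7]
`a.append(783)` → a = [1, 2, 7, 783]
`print(a)` → prints [1, 2, 7, 783]
`print(b)` → prints [1, 2, 7]

Answer:
[1, 2, 7, 783]
[1, 2, 7]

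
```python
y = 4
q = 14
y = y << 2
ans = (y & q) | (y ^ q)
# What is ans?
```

Trace:
`y = 4` → y = 4
`q = 14` → q = 14
`y = y << 2` → y = 16
`ans = (y & q) | (y ^ q)` → ans = 30
So ans = 30

Answer: 30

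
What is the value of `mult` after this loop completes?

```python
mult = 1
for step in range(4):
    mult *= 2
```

2^4 = 16
`mult` takes the values: 1 → 2 → 4 → 8 → 16

Answer: 16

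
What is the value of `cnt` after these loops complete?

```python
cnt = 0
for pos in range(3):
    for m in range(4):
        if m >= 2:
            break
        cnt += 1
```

Inner breaks at 2, outer runs 3 times
`cnt` takes the values: 0 → 1 → 2 → 3 → 4 → 5 → 6

Answer: 6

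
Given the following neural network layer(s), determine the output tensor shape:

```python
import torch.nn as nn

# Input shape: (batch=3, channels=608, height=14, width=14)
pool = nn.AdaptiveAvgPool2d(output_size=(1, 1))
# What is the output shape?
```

Input: (3, 608, 14, 14) -> Output: (3, 608, 1, 1)

Answer: (3, 608, 1, 1)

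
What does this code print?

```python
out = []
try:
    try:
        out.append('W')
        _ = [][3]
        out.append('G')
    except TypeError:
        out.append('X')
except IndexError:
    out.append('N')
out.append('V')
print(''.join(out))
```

Execution trace: 'W' (try body) → 'N' (outer except IndexError) → 'V' (after the try/except). Output: WNV

Answer: WNV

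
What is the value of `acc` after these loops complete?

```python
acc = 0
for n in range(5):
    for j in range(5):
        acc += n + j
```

Sum of all n+j for n,j in 5x5
`acc` takes the values: 0 → 1 → 3 → 6 → 10 → 11 → 13 → 16 → 20 → 25 → 27 → 30 → 34 → 39 → 45 → 48 → 52 → 57 → 63 → 70 → 74 → 79 → 85 → 92 → 100

Answer: 100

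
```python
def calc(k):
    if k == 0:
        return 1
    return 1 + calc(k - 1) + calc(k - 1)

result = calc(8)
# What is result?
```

calc(k) = 1 + 2·calc(k-1), calc(0)=1. Closed form: (1+1)·2^8 - 1 = 511.

Answer: 511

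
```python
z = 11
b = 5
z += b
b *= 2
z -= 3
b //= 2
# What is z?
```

Trace:
`z = 11` → z = 11
`b = 5` → b = 5
`z += b` → z = 16
`b *= 2` → b = 10
`z -= 3` → z = 13
`b //= 2` → b = 5
So z = 13

Answer: 13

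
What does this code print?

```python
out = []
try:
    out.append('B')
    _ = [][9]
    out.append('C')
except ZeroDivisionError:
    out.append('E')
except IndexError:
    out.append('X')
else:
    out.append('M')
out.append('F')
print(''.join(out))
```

Execution trace: 'B' (try body) → 'X' (except IndexError) → 'F' (after the try/except). Output: BXF

Answer: BXF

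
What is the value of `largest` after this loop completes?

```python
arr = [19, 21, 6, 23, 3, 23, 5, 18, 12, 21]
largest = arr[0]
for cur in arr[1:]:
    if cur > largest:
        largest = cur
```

Maximum of [19, 21, 6, 23, 3, 23, 5, 18, 12, 21]
`largest` takes the values: 19 → 21 → 23

Answer: 23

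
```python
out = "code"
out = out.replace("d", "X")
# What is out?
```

Trace:
`out = "code"` → out = 'code'
`out = out.replace("d", "X")` → out = 'coXe'
So out = 'coXe'

Answer: 'coXe'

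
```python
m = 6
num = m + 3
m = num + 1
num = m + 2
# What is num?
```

Trace:
`m = 6` → m = 6
`num = m + 3` → num = 9
`m = num + 1` → m = 10
`num = m + 2` → num = 12
So num = 12

Answer: 12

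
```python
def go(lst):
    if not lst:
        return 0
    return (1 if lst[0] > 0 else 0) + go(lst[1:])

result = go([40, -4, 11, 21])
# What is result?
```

Count of positive elements in [40, -4, 11, 21] = 3

Answer: 3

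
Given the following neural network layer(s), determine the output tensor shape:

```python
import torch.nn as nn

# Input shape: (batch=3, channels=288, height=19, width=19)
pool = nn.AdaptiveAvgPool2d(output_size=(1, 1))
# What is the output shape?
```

Input: (3, 288, 19, 19) -> Output: (3, 288, 1, 1)

Answer: (3, 288, 1, 1)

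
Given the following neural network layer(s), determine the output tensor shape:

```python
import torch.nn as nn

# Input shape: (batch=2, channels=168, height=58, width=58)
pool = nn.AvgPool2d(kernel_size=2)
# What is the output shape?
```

Input: (2, 168, 58, 58) -> Output: (2, 168, 29, 29)

Answer: (2, 168, 29, 29)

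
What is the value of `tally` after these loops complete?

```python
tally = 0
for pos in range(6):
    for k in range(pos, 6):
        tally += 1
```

Upper triangle: 6 + 5 + ... + 1
`tally` takes the values: 0 → 1 → 2 → 3 → 4 → 5 → 6 → 7 → 8 → 9 → 10 → 11 → 12 → 13 → 14 → 15 → 16 → 17 → 18 → 19 → 20 → 21

Answer: 21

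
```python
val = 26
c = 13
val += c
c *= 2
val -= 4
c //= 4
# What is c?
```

Trace:
`val = 26` → val = 26
`c = 13` → c = 13
`val += c` → val = 39
`c *= 2` → c = 26
`val -= 4` → val = 35
`c //= 4` → c = 6
So c = 6

Answer: 6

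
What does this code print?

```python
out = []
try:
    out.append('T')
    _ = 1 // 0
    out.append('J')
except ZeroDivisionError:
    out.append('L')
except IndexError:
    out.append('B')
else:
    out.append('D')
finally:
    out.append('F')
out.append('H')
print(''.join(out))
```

Execution trace: 'T' (try body) → 'L' (except ZeroDivisionError) → 'F' (finally) → 'H' (after the try/except). Output: TLFH

Answer: TLFH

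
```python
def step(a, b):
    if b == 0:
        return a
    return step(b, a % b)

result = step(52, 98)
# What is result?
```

step(52, 98) -> step(98, 52) -> step(52, 46) -> step(46, 6) -> step(6, 4) -> step(4, 2) -> step(2, 0) -> 2

Answer: 2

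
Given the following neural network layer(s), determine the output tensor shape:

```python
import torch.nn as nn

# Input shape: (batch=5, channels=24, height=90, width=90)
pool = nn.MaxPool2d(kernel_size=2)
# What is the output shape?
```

Input: (5, 24, 90, 90) -> Output: (5, 24, 45, 45)

Answer: (5, 24, 45, 45)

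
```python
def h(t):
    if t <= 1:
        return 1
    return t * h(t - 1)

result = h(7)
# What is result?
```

h(7) = 7 * 6 * 5 * 4 * 3 * 2 * 1 = 5040

Answer: 5040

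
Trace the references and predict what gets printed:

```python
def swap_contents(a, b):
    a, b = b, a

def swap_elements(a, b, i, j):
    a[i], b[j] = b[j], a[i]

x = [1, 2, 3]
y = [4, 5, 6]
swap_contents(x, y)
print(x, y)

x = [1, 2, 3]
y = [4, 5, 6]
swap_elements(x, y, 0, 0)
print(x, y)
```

Key concept: parameter rebinding vs mutation.
Step by step:
`x = [1, 2, 3]` → x = [1, 2, 3]
`y = [4, 5, 6]` → y = [4, 5, 6]
`swap_contents(x, y)` → no visible change to tracked variables
`print(x, y)` → prints [1, 2, 3] [4, 5, 6]
`x = [1, 2, 3]` → x = [1, 2, 3]
`y = [4, 5, 6]` → y = [4, 5, 6]
`swap_elements(x, y, 0, 0)` → x = [4, 2, 3]; y = [1, 5, 6]
`print(x, y)` → prints [4, 2, 3] [1, 5, 6]

Answer:
[1, 2, 3] [4, 5, 6]
[4, 2, 3] [1, 5, 6]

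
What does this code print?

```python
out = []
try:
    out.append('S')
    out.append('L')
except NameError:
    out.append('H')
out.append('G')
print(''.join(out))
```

Execution trace: 'S' (try body) → 'L' (try body, no exception) → 'G' (after the try/except). Output: SLG

Answer: SLG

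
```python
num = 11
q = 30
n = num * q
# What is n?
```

Trace:
`num = 11` → num = 11
`q = 30` → q = 30
`n = num * q` → n = 330
So n = 330

Answer: 330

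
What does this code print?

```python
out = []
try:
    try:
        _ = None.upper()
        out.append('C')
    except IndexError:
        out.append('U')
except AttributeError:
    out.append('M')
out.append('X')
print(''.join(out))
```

Execution trace: 'M' (outer except AttributeError) → 'X' (after the try/except). Output: MX

Answer: MX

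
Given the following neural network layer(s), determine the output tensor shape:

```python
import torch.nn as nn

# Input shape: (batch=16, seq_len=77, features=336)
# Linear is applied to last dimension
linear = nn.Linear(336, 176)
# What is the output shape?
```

Input: (16, 77, 336) -> Output: (16, 77, 176)

Answer: (16, 77, 176)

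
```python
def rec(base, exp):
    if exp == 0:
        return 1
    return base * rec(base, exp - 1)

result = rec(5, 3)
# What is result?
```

rec(5, 3) = 5 * 5 * 5 = 125

Answer: 125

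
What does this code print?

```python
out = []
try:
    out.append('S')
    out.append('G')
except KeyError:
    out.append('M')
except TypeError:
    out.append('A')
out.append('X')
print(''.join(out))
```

Execution trace: 'S' (try body) → 'G' (try body, no exception) → 'X' (after the try/except). Output: SGX

Answer: SGX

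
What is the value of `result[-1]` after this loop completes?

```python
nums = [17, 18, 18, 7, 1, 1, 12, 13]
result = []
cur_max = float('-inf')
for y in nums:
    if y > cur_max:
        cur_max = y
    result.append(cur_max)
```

Running max ends at 18
`result` takes the values: [] → [17] → [17, 18] → [17, 18, 18] → [17, 18, 18, 18] → [17, 18, 18, 18, 18] → [17, 18, 18, 18, 18, 18] → [17, 18, 18, 18, 18, 18, 18] → [17, 18, 18, 18, 18, 18, 18, 18]
So `result[-1]` = 18

Answer: 18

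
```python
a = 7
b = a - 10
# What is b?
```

Trace:
`a = 7` → a = 7
`b = a - 10` → b = -3
So b = -3

Answer: -3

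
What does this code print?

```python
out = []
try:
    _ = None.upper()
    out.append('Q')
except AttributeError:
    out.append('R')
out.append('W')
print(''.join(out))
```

Execution trace: 'R' (except AttributeError) → 'W' (after the try/except). Output: RW

Answer: RW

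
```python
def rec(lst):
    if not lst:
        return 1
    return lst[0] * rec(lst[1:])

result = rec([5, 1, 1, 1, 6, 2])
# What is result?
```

Product over [5, 1, 1, 1, 6, 2] = 5 * 1 * 1 * 1 * 6 * 2 = 60

Answer: 60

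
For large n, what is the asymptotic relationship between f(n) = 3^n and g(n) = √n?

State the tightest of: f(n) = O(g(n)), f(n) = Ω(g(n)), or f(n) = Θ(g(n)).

3^n vs √n: f(n) = Ω(g(n)) but not O(g(n)) — 3^n grows strictly faster than √n.

Answer: f(n) = Ω(g(n)) but not O(g(n)) — 3^n grows strictly faster than √n.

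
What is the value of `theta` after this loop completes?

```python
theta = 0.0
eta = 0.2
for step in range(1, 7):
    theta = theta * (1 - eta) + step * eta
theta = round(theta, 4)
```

Moving average with lr=0.2
`theta` takes the values: 0.0 → 0.2 → 0.56 → 1.048 → 1.6384 → 2.31072 → 3.048576 → 3.0486

Answer: 3.0486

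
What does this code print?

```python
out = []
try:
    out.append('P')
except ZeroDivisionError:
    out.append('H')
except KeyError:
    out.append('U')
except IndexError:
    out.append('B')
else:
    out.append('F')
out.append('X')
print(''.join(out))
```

Execution trace: 'P' (try body, no exception) → 'F' (else) → 'X' (after the try/except). Output: PFX

Answer: PFX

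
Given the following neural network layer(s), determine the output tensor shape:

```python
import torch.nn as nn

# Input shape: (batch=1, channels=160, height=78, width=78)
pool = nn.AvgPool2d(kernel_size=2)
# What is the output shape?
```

Input: (1, 160, 78, 78) -> Output: (1, 160, 39, 39)

Answer: (1, 160, 39, 39)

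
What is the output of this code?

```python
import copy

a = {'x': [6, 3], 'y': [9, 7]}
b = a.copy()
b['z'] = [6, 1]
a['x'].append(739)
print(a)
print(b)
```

Key concept: shallow copy of dict with mutable values.
Step by step:
`a = {'x': [6, 3], 'y': [9, 7]}` → a = {'x': [6, 3], 'y': [9, 7]}
`b = a.copy()` → b = {'x': [6, 3], 'y': [9, 7]}
`b['z'] = [6, 1]` → b = {'x': [6, 3], 'y': [9, 7], 'z': [6, 1]}
`a['x'].append(739)` → a = {'x': [6, 3, 739], 'y': [9, 7]}; b = {'x': [6, 3, 739], 'y': [9, 7], 'z': [6, 1]}
`print(a)` → prints {'x': [6, 3, 739], 'y': [9, 7]}
`print(b)` → prints {'x': [6, 3, 739], 'y': [9, 7], 'z': [6, 1]}

Answer:
{'x': [6, 3, 739], 'y': [9, 7]}
{'x': [6, 3, 739], 'y': [9, 7], 'z': [6, 1]}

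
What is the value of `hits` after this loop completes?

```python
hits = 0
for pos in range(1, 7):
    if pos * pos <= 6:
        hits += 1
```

Count numbers where pos² ≤ 6
`hits` takes the values: 0 → 1 → 2

Answer: 2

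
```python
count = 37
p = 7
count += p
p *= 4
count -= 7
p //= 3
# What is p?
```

Trace:
`count = 37` → count = 37
`p = 7` → p = 7
`count += p` → count = 44
`p *= 4` → p = 28
`count -= 7` → count = 37
`p //= 3` → p = 9
So p = 9

Answer: 9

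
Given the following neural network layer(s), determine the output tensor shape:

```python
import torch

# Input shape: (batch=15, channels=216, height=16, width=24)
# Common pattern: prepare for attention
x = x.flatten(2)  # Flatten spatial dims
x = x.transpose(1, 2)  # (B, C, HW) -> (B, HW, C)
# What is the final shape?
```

Input: (15, 216, 16, 24) -> after flatten(2): (15, 216, 384) -> Output: (15, 384, 216)

Answer: (15, 384, 216)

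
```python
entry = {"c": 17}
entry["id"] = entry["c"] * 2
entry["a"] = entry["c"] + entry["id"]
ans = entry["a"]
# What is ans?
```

Trace:
`entry = {"c": 17}` → entry = {'c': 17}
`entry["id"] = entry["c"] * 2` → entry = {'c': 17, 'id': 34}
`entry["a"] = entry["c"] + entry["id"]` → entry = {'c': 17, 'id': 34, 'a': 51}
`ans = entry["a"]` → ans = 51
So ans = 51

Answer: 51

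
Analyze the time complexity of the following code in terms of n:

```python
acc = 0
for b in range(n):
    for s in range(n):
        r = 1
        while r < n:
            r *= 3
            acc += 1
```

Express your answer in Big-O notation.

Each loop level contributes: n × n × log n. Multiplying the contributions gives O(n^2 log n).

Answer: O(n^2 log n)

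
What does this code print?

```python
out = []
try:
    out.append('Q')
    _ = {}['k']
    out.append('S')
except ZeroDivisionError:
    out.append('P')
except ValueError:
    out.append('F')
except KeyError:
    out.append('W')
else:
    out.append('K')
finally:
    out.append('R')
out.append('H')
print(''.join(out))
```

Execution trace: 'Q' (try body) → 'W' (except KeyError) → 'R' (finally) → 'H' (after the try/except). Output: QWRH

Answer: QWRH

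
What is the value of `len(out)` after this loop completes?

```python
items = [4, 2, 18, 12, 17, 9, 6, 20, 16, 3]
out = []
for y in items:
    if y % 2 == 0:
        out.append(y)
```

Count even numbers in [4, 2, 18, 12, 17, 9, 6, 20, 16, 3]
`out` takes the values: [] → [4] → [4, 2] → [4, 2, 18] → [4, 2, 18, 12] → [4, 2, 18, 12, 6] → [4, 2, 18, 12, 6, 20] → [4, 2, 18, 12, 6, 20, 16]
So `len(out)` = 7

Answer: 7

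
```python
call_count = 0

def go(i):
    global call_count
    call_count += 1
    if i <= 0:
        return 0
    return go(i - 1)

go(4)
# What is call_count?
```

Linear recursion stepping by 1: 5 calls from i=4 down to ≤0.

Answer: 5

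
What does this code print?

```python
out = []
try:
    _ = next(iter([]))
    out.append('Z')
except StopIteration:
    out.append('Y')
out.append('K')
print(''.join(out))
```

Execution trace: 'Y' (except StopIteration) → 'K' (after the try/except). Output: YK

Answer: YK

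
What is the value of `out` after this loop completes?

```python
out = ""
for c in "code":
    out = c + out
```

Reverse 'code'
`out` takes the values: "" → "c" → "oc" → "doc" → "edoc"

Answer: "edoc"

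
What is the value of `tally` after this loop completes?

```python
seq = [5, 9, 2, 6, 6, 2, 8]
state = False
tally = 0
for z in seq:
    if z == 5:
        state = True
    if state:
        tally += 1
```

Count elements after first 5 in [5, 9, 2, 6, 6, 2, 8]
`tally` takes the values: 0 → 1 → 2 → 3 → 4 → 5 → 6 → 7

Answer: 7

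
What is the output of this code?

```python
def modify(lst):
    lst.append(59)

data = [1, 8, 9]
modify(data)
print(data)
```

Key concept: function modifies passed list.
Step by step:
`data = [1, 8, 9]` → data = [1, 8, 9]
`modify(data)` → data = [1, 8, 9, 59]
`print(data)` → prints [1, 8, 9, 59]

Answer: [1, 8, 9, 59]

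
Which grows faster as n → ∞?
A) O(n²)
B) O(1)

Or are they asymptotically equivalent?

O(n²) vs O(1): Higher order terms dominate.

Answer: A) O(n²) grows faster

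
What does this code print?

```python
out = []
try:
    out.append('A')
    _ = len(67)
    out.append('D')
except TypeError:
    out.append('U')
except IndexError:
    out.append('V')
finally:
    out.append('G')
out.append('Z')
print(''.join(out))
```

Execution trace: 'A' (try body) → 'U' (except TypeError) → 'G' (finally) → 'Z' (after the try/except). Output: AUGZ

Answer: AUGZ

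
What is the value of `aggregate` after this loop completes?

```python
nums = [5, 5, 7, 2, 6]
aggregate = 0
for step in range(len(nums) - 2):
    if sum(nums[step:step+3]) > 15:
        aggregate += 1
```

Count windows with sum > 15
`aggregate` takes the values: 0 → 1

Answer: 1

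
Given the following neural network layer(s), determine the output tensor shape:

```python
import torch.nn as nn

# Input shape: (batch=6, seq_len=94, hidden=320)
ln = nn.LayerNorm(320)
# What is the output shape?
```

Input: (6, 94, 320) -> Output: (6, 94, 320)

Answer: (6, 94, 320)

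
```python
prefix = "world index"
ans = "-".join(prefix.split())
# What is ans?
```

Trace:
`prefix = "world index"` → prefix = 'world index'
`ans = "-".join(prefix.split())` → ans = 'world-index'
So ans = 'world-index'

Answer: 'world-index'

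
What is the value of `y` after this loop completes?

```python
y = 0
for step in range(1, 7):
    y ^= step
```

XOR of 1 to 6
`y` takes the values: 0 → 1 → 3 → 0 → 4 → 1 → 7

Answer: 7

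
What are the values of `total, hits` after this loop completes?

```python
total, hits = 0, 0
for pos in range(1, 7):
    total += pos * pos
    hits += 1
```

Sum of squares and count
`total, hits` takes the values: (0, 0) → (1, 0) → (1, 1) → (5, 1) → (5, 2) → (14, 2) → (14, 3) → (30, 3) → (30, 4) → (55, 4) → (55, 5) → (91, 5) → (91, 6)

Answer: 91, 6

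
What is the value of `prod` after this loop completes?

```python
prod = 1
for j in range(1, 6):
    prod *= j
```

5! = 120
`prod` takes the values: 1 → 2 → 6 → 24 → 120

Answer: 120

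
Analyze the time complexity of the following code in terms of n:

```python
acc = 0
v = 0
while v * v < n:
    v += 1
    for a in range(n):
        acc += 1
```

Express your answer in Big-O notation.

Each loop level contributes: √n × n. Multiplying the contributions gives O(n√n).

Answer: O(n√n)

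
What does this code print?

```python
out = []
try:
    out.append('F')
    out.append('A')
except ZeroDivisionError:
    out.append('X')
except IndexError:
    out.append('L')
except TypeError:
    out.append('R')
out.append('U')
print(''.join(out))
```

Execution trace: 'F' (try body) → 'A' (try body, no exception) → 'U' (after the try/except). Output: FAU

Answer: FAU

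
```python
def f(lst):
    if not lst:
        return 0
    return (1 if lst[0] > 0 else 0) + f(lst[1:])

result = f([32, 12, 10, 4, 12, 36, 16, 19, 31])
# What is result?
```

Count of positive elements in [32, 12, 10, 4, 12, 36, 16, 19, 31] = 9

Answer: 9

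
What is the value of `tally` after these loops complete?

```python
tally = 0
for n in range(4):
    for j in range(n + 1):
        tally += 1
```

Triangle: 1 + 2 + ... + 4
`tally` takes the values: 0 → 1 → 2 → 3 → 4 → 5 → 6 → 7 → 8 → 9 → 10

Answer: 10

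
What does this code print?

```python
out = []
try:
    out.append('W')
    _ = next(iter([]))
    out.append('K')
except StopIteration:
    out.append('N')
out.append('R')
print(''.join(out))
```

Execution trace: 'W' (try body) → 'N' (except StopIteration) → 'R' (after the try/except). Output: WNR

Answer: WNR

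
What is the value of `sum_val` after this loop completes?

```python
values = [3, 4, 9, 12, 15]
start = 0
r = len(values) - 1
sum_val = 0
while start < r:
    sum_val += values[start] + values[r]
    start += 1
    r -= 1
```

Sum of pairs from ends
`sum_val` takes the values: 0 → 18 → 34

Answer: 34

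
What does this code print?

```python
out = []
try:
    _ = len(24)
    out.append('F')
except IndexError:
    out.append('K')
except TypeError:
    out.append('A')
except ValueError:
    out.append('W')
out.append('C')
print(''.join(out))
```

Execution trace: 'A' (except TypeError) → 'C' (after the try/except). Output: AC

Answer: AC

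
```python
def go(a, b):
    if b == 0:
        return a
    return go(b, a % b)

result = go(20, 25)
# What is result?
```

go(20, 25) -> go(25, 20) -> go(20, 5) -> go(5, 0) -> 5

Answer: 5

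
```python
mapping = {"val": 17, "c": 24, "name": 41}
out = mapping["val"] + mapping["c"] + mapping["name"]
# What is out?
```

Trace:
`mapping = {"val": 17, "c": 24, "name": 41}` → mapping = {'val': 17, 'c': 24, 'name': 41}
`out = mapping["val"] + mapping["c"] + mapping["name"]` → out = 82
So out = 82

Answer: 82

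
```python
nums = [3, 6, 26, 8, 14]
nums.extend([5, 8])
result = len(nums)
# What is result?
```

Trace:
`nums = [3, 6, 26, 8, 14]` → nums = [3, 6, 26, 8, 14]
`nums.extend([5, 8])` → nums = [3, 6, 26, 8, 14, 5, 8]
`result = len(nums)` → result = 7
So result = 7

Answer: 7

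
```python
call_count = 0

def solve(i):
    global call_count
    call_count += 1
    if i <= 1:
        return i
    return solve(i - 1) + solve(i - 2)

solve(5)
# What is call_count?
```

Calls(i) = 1 + Calls(i-1) + Calls(i-2); Calls(0)=Calls(1)=1. For i=5 this gives 15.

Answer: 15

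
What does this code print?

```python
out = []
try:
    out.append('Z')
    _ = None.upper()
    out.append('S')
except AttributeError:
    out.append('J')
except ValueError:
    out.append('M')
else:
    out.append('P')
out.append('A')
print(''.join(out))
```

Execution trace: 'Z' (try body) → 'J' (except AttributeError) → 'A' (after the try/except). Output: ZJA

Answer: ZJA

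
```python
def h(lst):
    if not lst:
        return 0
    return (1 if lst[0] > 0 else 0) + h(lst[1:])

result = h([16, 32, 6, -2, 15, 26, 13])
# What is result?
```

Count of positive elements in [16, 32, 6, -2, 15, 26, 13] = 6

Answer: 6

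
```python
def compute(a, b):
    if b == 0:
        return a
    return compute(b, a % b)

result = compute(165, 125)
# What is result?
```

compute(165, 125) -> compute(125, 40) -> compute(40, 5) -> compute(5, 0) -> 5

Answer: 5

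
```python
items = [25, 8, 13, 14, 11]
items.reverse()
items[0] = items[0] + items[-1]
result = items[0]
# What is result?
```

Trace:
`items = [25, 8, 13, 14, 11]` → items = [25, 8, 13, 14, 11]
`items.reverse()` → items = [11, 14, 13, 8, 25]
`items[0] = items[0] + items[-1]` → items = [36, 14, 13, 8, 25]
`result = items[0]` → result = 36
So result = 36

Answer: 36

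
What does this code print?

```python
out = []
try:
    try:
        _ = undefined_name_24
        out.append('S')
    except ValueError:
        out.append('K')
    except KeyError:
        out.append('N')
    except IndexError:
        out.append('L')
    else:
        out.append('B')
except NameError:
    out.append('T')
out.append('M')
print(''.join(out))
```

Execution trace: 'T' (outer except NameError) → 'M' (after the try/except). Output: TM

Answer: TM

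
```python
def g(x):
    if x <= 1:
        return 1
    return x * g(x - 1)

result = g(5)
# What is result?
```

g(5) = 5 * 4 * 3 * 2 * 1 = 120

Answer: 120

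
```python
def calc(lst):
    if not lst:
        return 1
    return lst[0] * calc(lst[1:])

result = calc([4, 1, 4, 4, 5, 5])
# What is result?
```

Product over [4, 1, 4, 4, 5, 5] = 4 * 1 * 4 * 4 * 5 * 5 = 1600

Answer: 1600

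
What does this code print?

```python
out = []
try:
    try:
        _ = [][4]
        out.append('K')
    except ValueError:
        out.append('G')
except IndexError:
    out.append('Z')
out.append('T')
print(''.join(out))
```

Execution trace: 'Z' (outer except IndexError) → 'T' (after the try/except). Output: ZT

Answer: ZT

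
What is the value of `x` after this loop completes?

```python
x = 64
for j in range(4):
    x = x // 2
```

Halve 4 times: 64 // 2^4 = 4
`x` takes the values: 64 → 32 → 16 → 8 → 4

Answer: 4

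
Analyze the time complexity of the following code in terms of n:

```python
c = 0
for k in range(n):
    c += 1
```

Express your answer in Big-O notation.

Each loop level contributes: n. Multiplying the contributions gives O(n).

Answer: O(n)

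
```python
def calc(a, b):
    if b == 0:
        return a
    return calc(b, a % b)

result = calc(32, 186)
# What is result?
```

calc(32, 186) -> calc(186, 32) -> calc(32, 26) -> calc(26, 6) -> calc(6, 2) -> calc(2, 0) -> 2

Answer: 2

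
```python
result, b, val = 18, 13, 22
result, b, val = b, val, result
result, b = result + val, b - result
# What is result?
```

Trace:
`result, b, val = 18, 13, 22` → result = 18; b = 13; val = 22
`result, b, val = b, val, result` → result = 13; b = 22; val = 18
`result, b = result + val, b - result` → result = 31; b = 9
So result = 31

Answer: 31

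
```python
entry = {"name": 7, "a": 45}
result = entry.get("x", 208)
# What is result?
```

Trace:
`entry = {"name": 7, "a": 45}` → entry = {'name': 7, 'a': 45}
`result = entry.get("x", 208)` → result = 208
So result = 208

Answer: 208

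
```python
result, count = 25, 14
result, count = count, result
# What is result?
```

Trace:
`result, count = 25, 14` → result = 25; count = 14
`result, count = count, result` → result = 14; count = 25
So result = 14

Answer: 14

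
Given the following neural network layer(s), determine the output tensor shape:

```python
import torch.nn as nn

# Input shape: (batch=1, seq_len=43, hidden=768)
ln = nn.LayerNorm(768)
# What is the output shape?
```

Input: (1, 43, 768) -> Output: (1, 43, 768)

Answer: (1, 43, 768)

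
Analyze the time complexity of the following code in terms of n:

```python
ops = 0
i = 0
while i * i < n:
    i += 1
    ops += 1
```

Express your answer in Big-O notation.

Each loop level contributes: √n. Multiplying the contributions gives O(√n).

Answer: O(√n)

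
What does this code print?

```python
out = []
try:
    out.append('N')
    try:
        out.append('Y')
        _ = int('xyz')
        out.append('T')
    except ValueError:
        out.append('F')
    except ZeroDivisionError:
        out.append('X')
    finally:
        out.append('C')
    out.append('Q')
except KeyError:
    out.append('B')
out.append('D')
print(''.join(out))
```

Execution trace: 'N' (try body) → 'Y' (inner try body) → 'F' (inner except ValueError) → 'C' (inner finally) → 'Q' (try body, no exception) → 'D' (after the try/except). Output: NYFCQD

Answer: NYFCQD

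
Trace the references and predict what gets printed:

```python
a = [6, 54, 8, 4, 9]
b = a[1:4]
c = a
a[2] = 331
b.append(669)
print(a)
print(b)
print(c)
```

Key concept: slice vs alias.
Step by step:
`a = [6, 54, 8, 4, 9]` → a = [6, 54, 8, 4, 9]
`b = a[1:4]` → b = [54, 8, 4]
`c = a` → c = [6, 54, 8, 4, 9] (same object as a)
`a[2] = 331` → a = [6, 54, 331, 4, 9] (same object as c); c = [6, 54, 331, 4, 9] (same object as a)
`b.append(669)` → b = [54, 8, 4, 669]
`print(a)` → prints [6, 54, 331, 4, 9]
`print(b)` → prints [54, 8, 4, 669]
`print(c)` → prints [6, 54, 331, 4, 9]

Answer:
[6, 54, 331, 4, 9]
[54, 8, 4, 669]
[6, 54, 331, 4, 9]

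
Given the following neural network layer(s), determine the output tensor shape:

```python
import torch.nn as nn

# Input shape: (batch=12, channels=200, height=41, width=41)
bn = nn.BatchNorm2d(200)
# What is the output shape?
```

Input: (12, 200, 41, 41) -> Output: (12, 200, 41, 41)

Answer: (12, 200, 41, 41)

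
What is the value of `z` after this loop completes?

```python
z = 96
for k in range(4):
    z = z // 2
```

Halve 4 times: 96 // 2^4 = 6
`z` takes the values: 96 → 48 → 24 → 12 → 6

Answer: 6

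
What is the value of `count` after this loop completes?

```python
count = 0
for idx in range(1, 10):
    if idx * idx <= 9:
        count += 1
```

Count numbers where idx² ≤ 9
`count` takes the values: 0 → 1 → 2 → 3

Answer: 3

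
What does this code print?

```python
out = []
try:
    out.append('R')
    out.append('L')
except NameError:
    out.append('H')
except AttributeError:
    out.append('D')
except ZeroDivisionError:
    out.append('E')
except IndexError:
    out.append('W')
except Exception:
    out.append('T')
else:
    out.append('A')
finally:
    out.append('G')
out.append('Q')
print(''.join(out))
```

Execution trace: 'R' (try body) → 'L' (try body, no exception) → 'A' (else) → 'G' (finally) → 'Q' (after the try/except). Output: RLAGQ

Answer: RLAGQ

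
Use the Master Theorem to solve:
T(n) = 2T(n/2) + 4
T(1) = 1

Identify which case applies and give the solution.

a=2, b=2, f(n)=4. log_2(2) = 1. Since c=0 < 1, Case 1 applies: T(n) = Θ(n^log_b(a)) = O(n).

Answer: O(n) - Case 1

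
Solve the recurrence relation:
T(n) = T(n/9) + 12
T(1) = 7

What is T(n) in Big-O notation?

Each step divides n by 9 and adds 12. After log_9(n) steps we reach T(1)=7. So T(n) = 12·log_9(n) + 7 = O(log n).

Answer: O(log n)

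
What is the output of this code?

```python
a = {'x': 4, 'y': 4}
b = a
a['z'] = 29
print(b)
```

Key concept: dict aliasing.
Step by step:
`a = {'x': 4, 'y': 4}` → a = {'x': 4, 'y': 4}
`b = a` → b = {'x': 4, 'y': 4} (same object as a)
`a['z'] = 29` → a = {'x': 4, 'y': 4, 'z': 29} (same object as b); b = {'x': 4, 'y': 4, 'z': 29} (same object as a)
`print(b)` → prints {'x': 4, 'y': 4, 'z': 29}

Answer: {'x': 4, 'y': 4, 'z': 29}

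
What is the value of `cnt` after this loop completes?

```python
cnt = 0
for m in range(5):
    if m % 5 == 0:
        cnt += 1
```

Count numbers divisible by 5 in range(5)
`cnt` takes the values: 0 → 1

Answer: 1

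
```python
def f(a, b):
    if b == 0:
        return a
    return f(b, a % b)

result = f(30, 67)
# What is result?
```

f(30, 67) -> f(67, 30) -> f(30, 7) -> f(7, 2) -> f(2, 1) -> f(1, 0) -> 1

Answer: 1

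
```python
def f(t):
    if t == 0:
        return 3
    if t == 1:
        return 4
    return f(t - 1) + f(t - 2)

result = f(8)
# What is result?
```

Build up from base cases: f(0)=3, f(1)=4, f(2)=7, f(3)=11, f(4)=18, f(5)=29, f(6)=47, ..., f(8)=123

Answer: 123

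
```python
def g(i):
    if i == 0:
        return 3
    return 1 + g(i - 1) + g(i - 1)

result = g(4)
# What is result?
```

g(i) = 1 + 2·g(i-1), g(0)=3. Closed form: (3+1)·2^4 - 1 = 63.

Answer: 63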